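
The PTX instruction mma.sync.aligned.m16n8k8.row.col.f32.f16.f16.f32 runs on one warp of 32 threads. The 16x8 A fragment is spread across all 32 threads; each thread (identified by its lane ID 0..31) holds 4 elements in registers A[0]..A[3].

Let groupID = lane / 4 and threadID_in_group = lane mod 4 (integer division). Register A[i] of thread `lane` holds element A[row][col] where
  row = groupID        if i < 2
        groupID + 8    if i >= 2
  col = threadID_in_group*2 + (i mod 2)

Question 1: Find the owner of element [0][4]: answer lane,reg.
r: 0->gid=0,r8=0  c: 4->tid=2,i&1=0
L=0*4+2=2  i=0*2+0=0

2,0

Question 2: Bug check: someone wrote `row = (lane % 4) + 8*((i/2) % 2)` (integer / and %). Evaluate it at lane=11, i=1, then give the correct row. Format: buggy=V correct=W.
buggy=3 correct=2

`(lane % 4) + 8*((i/2) % 2)`[11,1]⇒3
lane 11: gr=2 (11/4), th=3 (11%4)
i=1: r=2+0=2, c=3*2+1=7
row: 3 vs 2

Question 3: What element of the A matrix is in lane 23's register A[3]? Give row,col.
13,7

L=23->gid=23>>2=5, tid=23&3=3
[3]->row 5+8=13  col 3·2+1=7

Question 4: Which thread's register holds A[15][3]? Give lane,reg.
29,3

r: 15->gid=7,r8=1  c: 3->tid=1,i&1=1
L=7*4+1=29  i=1*2+1=3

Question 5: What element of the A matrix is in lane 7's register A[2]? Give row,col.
7: G=1,T=3
[2] (1+8,3*2+0) = (9,6)

9,6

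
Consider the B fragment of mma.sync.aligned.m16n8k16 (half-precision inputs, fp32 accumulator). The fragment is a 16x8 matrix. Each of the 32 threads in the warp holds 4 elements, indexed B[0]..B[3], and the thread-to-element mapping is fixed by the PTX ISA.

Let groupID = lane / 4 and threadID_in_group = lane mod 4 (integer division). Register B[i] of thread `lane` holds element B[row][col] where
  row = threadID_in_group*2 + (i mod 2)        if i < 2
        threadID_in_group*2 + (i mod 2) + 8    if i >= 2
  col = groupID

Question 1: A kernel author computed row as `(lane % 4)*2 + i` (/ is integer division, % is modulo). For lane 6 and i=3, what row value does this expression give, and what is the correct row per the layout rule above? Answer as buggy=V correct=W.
`(lane % 4)*2 + i`[6,3]⇒7
lane 6: gr=1 (6/4), th=2 (6%4)
i=3: r=2*2+1+8=13, c=gr=1
row: 7 vs 13

buggy=7 correct=13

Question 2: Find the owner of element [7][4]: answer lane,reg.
c: 4->gid=4  r: 7->r8=0,tid=3,i&1=1
L=4*4+3=19  i=0*2+1=1

19,1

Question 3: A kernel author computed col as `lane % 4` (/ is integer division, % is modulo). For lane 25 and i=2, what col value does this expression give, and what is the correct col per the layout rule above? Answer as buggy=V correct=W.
`lane % 4`[25,2]=>1
L=25=>grp=25>>2=6, tig=25&3=1
[2]=>row 1·2+0+8=10  col grp=6
col: 1 vs 6

buggy=1 correct=6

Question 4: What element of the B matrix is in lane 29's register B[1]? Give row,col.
3,7

29: gid=7,tid=1
[1] (1*2+1+0,7) = (3,7)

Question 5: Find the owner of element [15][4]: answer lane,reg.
c: 4->gid=4  r: 15->r8=1,tid=3,i&1=1
L=4*4+3=19  i=1*2+1=3

19,3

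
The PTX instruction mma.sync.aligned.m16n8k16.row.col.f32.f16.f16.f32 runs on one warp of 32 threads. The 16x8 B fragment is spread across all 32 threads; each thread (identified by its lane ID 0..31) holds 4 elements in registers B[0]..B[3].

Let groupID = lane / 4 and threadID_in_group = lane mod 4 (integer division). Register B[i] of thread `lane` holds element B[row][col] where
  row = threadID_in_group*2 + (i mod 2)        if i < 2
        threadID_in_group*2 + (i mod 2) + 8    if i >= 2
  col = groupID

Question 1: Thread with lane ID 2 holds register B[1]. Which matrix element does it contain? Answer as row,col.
2: gr=0,th=2
[1] (2*2+1+0,0) = (5,0)

5,0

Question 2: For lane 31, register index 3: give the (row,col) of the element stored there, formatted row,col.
31: gid=7,tid=3
[3] (3*2+1+8,7) = (15,7)

15,7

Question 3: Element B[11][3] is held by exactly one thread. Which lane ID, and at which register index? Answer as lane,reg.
13,3

c=3→G=3  r=11→rhi=1,T=1,p=1
L=3*4+1=13  i=1*2+1=3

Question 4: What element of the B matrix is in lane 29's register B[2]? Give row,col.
lane 29->29/4=7, 29 mod 4=1
i=2  r:2·1+0+8->10  c:7

10,7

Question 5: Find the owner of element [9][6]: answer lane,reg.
24,3

c=6->g=6  r=9->rb=1,t=0,b0=1
L=6*4+0=24  i=1*2+1=3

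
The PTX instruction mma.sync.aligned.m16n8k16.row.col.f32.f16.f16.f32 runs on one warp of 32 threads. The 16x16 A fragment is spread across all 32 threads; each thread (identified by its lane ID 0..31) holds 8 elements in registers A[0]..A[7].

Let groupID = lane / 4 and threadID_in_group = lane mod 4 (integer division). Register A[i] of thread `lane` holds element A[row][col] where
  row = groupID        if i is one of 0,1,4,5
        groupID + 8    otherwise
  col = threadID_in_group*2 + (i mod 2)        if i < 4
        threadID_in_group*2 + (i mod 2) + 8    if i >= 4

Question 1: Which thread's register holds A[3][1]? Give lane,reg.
12,1

r=3->g=3,rb=0  c=1->cb=0,t=0,b0=1
L=3*4+0=12  i=0*4+0*2+1=1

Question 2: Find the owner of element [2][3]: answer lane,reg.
9,1

r: 2->gid=2,r8=0  c: 3->c8=0,tid=1,i&1=1
L=2*4+1=9  i=0*4+0*2+1=1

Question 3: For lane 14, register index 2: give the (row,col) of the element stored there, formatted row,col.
11,4

14: gr=3,th=2
[2] (3+8,2*2+0+0) = (11,4)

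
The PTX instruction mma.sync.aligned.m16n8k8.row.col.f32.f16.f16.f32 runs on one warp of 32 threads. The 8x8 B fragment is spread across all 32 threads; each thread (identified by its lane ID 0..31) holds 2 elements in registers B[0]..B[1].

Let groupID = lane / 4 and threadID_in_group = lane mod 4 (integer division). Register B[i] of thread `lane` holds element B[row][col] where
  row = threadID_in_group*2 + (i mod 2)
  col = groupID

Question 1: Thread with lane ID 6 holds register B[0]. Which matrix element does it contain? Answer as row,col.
4,1

lane 6→6/4=1, 6 mod 4=2
i=0  r:2·2+0→4  c:1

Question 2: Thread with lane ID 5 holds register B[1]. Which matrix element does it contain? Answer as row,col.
3,1

lane 5→5/4=1, 5 mod 4=1
i=1  r:2·1+1→3  c:1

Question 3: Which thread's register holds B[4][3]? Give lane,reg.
14,0

c=3->g=3  r=4->t=2,b0=0
L=3*4+2=14  i=0=0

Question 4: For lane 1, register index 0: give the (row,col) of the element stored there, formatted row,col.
2,0

lane 1⇒1/4=0, 1 mod 4=1
i=0  r:2·1+0⇒2  c:0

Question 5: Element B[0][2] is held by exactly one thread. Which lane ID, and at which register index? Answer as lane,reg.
8,0

c=2→G=2  r=0→T=0,p=0
L=2*4+0=8  i=0=0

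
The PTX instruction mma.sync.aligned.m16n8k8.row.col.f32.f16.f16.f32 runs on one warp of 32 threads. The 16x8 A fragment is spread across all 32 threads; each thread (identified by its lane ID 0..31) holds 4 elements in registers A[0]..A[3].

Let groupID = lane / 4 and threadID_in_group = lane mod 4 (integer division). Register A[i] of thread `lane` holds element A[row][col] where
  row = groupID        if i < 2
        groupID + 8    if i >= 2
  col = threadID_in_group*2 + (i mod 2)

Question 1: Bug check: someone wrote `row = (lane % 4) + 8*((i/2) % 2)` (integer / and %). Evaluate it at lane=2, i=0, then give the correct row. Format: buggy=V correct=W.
`(lane % 4) + 8*((i/2) % 2)`[2,0]->2
2: g=0,t=2
[0] (0+0,2*2+0) = (0,4)
row: 2 vs 0

buggy=2 correct=0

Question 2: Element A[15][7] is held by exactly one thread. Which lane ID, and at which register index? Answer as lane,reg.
r:15=>grp=7,rB=1  c:7=>tig=3,lo=1
L=7*4+3=31  i=1*2+1=3

31,3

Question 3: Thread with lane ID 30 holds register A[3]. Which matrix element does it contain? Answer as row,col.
lane 30: grp=7 (30/4), tig=2 (30%4)
i=3: r=7+8=15, c=2*2+1=5

15,5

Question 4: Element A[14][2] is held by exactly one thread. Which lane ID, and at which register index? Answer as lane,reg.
r=14→G=6,rhi=1  c=2→T=1,p=0
L=6*4+1=25  i=1*2+0=2

25,2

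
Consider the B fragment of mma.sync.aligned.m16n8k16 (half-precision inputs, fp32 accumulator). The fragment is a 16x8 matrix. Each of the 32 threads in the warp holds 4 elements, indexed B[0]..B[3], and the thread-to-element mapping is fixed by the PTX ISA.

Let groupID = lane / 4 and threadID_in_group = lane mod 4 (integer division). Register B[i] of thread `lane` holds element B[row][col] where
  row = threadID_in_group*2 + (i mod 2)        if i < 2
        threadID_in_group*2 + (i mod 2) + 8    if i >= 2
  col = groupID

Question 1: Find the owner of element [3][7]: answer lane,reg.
c=7→G=7  r=3→rhi=0,T=1,p=1
L=7*4+1=29  i=0*2+1=1

29,1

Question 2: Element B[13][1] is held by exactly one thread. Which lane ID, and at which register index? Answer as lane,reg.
6,3

c:1=>grp=1  r:13=>rB=1,tig=2,lo=1
L=1*4+2=6  i=1*2+1=3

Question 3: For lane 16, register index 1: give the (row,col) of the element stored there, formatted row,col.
16: G=4,T=0
[1] (0*2+1+0,4) = (1,4)

1,4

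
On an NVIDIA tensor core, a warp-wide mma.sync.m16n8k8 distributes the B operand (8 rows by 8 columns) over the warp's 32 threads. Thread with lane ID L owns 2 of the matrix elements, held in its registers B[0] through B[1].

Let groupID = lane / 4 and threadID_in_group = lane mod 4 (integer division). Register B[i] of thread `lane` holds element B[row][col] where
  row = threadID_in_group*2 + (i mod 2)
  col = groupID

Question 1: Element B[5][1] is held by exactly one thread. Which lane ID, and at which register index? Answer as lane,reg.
c=1->g=1  r=5->t=2,b0=1
L=1*4+2=6  i=1=1

6,1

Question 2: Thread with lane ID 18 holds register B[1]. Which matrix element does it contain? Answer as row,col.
5,4

lane 18: gr=4 (18/4), th=2 (18%4)
i=1: r=2*2+1=5, c=gr=4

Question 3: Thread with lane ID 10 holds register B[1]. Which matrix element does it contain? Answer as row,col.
L=10->g=10>>2=2, t=10&3=2
[1]->row 2·2+1=5  col g=2

5,2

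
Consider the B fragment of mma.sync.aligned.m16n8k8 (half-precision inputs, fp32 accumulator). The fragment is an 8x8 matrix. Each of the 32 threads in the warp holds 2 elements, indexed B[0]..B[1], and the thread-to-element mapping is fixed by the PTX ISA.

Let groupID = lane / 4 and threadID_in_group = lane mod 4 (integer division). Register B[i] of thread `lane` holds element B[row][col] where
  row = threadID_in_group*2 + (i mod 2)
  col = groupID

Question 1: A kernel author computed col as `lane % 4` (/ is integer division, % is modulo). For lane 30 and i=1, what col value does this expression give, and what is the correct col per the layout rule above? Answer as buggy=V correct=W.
`lane % 4`[30,1]⇒2
lane 30⇒30/4=7, 30 mod 4=2
i=1  r:2·2+1⇒5  c:7
col: 2 vs 7

buggy=2 correct=7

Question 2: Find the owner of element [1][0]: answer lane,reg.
0,1

c=0->g=0  r=1->t=0,b0=1
L=0*4+0=0  i=1=1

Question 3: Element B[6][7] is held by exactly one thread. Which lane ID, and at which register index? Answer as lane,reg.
c: 7->gid=7  r: 6->tid=3,i&1=0
L=7*4+3=31  i=0=0

31,0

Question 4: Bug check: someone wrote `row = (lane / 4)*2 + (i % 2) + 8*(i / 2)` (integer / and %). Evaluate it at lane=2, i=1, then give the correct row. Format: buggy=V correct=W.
buggy=1 correct=5

`(lane / 4)*2 + (i % 2) + 8*(i / 2)`[2,1]→1
L=2→G=2>>2=0, T=2&3=2
[1]→row 2·2+1=5  col G=0
row: 1 vs 5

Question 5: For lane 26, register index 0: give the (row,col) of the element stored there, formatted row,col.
4,6

lane 26=>26/4=6, 26 mod 4=2
i=0  r:2·2+0=>4  c:6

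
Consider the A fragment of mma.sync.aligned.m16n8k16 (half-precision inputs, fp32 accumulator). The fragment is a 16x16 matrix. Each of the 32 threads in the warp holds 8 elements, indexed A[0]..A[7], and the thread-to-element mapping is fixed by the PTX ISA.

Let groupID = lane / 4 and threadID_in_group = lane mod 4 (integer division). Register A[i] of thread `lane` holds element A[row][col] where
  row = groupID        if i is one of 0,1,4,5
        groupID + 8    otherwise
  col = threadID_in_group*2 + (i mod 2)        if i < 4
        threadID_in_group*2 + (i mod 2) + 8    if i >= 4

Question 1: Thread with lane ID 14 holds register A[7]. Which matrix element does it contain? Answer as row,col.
lane 14: G=3 (14/4), T=2 (14%4)
i=7: r=3+8=11, c=2*2+1+8=13

11,13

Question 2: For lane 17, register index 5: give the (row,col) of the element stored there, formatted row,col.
lane 17: gr=4 (17/4), th=1 (17%4)
i=5: r=4+0=4, c=1*2+1+8=11

4,11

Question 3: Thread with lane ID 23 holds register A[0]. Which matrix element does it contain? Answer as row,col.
lane 23: G=5 (23/4), T=3 (23%4)
i=0: r=5+0=5, c=3*2+0+0=6

5,6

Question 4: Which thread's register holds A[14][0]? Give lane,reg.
r=14->g=6,rb=1  c=0->cb=0,t=0,b0=0
L=6*4+0=24  i=0*4+1*2+0=2

24,2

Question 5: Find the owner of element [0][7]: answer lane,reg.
r=0->g=0,rb=0  c=7->cb=0,t=3,b0=1
L=0*4+3=3  i=0*4+0*2+1=1

3,1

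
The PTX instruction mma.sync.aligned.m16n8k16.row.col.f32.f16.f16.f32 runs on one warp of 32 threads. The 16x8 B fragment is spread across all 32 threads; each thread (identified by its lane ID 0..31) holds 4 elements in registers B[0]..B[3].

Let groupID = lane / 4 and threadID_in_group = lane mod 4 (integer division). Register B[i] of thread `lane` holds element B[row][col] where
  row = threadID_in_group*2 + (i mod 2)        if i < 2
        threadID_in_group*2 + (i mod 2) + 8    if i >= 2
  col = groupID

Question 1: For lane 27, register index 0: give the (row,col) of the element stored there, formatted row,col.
lane 27: g=6 (27/4), t=3 (27%4)
i=0: r=3*2+0+0=6, c=g=6

6,6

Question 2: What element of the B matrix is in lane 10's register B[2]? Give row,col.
12,2

L=10=>grp=10>>2=2, tig=10&3=2
[2]=>row 2·2+0+8=12  col grp=2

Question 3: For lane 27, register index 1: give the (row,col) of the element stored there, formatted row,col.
lane 27->27/4=6, 27 mod 4=3
i=1  r:2·3+1+0->7  c:6

7,6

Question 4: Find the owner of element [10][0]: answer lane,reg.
1,2

c=0->g=0  r=10->rb=1,t=1,b0=0
L=0*4+1=1  i=1*2+0=2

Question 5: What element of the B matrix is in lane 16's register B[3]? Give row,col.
9,4

16: gid=4,tid=0
[3] (0*2+1+8,4) = (9,4)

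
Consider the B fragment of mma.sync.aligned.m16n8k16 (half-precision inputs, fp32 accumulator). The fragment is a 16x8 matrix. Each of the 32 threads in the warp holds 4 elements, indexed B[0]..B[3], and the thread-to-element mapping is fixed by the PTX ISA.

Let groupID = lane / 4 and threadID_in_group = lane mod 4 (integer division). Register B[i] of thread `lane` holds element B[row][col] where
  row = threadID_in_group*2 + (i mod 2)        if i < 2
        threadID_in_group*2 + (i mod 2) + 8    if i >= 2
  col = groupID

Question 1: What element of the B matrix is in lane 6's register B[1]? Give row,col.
lane 6: G=1 (6/4), T=2 (6%4)
i=1: r=2*2+1+0=5, c=G=1

5,1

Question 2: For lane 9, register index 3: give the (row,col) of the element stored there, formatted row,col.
11,2

lane 9: gr=2 (9/4), th=1 (9%4)
i=3: r=1*2+1+8=11, c=gr=2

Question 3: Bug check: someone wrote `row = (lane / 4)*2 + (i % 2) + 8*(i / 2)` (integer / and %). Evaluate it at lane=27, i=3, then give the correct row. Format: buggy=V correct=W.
`(lane / 4)*2 + (i % 2) + 8*(i / 2)`[27,3]⇒21
27: gr=6,th=3
[3] (3*2+1+8,6) = (15,6)
row: 21 vs 15

buggy=21 correct=15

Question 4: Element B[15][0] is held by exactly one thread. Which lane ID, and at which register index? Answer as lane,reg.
3,3

c=0⇒gr=0  r=15⇒Rb=1,th=3,odd=1
L=0*4+3=3  i=1*2+1=3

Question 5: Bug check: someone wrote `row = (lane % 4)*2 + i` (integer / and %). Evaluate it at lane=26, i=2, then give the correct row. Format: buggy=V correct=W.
`(lane % 4)*2 + i`[26,2]→6
lane 26→26/4=6, 26 mod 4=2
i=2  r:2·2+0+8→12  c:6
row: 6 vs 12

buggy=6 correct=12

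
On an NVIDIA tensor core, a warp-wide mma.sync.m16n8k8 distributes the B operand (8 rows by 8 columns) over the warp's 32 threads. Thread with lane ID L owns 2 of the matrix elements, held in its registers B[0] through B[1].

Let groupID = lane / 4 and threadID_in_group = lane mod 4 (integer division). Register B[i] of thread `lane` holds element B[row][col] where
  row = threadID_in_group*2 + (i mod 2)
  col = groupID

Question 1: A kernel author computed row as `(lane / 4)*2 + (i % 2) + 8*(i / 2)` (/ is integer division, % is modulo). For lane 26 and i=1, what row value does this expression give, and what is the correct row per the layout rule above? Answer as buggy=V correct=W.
`(lane / 4)*2 + (i % 2) + 8*(i / 2)`[26,1]->13
lane 26->26/4=6, 26 mod 4=2
i=1  r:2·2+1->5  c:6
row: 13 vs 5

buggy=13 correct=5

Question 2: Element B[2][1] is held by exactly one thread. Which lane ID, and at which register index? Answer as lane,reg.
c=1→G=1  r=2→T=1,p=0
L=1*4+1=5  i=0=0

5,0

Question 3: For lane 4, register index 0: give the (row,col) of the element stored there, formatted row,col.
lane 4: G=1 (4/4), T=0 (4%4)
i=0: r=0*2+0=0, c=G=1

0,1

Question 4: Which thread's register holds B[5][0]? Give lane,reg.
c=0→G=0  r=5→T=2,p=1
L=0*4+2=2  i=1=1

2,1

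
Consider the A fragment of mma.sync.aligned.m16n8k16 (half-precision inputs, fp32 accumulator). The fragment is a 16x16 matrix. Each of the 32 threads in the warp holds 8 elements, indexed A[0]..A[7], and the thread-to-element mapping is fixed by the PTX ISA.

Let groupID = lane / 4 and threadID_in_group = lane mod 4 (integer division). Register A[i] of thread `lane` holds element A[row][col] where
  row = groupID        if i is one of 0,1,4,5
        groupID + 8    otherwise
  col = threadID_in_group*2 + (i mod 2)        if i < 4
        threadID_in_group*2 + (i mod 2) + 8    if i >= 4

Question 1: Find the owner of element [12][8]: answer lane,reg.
r=12->g=4,rb=1  c=8->cb=1,t=0,b0=0
L=4*4+0=16  i=1*4+1*2+0=6

16,6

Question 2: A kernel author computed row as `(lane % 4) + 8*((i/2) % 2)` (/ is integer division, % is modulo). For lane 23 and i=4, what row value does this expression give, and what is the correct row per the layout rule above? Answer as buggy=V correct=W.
`(lane % 4) + 8*((i/2) % 2)`[23,4]=>3
lane 23: grp=5 (23/4), tig=3 (23%4)
i=4: r=5+0=5, c=3*2+0+8=14
row: 3 vs 5

buggy=3 correct=5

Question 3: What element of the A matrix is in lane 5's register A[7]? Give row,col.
5: grp=1,tig=1
[7] (1+8,1*2+1+8) = (9,11)

9,11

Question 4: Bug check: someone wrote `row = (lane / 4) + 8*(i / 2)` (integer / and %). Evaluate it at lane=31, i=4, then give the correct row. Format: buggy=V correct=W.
`(lane / 4) + 8*(i / 2)`[31,4]=>23
lane 31=>31/4=7, 31 mod 4=3
i=4  r:7+0=>7  c:2·3+0+8=>14
row: 23 vs 7

buggy=23 correct=7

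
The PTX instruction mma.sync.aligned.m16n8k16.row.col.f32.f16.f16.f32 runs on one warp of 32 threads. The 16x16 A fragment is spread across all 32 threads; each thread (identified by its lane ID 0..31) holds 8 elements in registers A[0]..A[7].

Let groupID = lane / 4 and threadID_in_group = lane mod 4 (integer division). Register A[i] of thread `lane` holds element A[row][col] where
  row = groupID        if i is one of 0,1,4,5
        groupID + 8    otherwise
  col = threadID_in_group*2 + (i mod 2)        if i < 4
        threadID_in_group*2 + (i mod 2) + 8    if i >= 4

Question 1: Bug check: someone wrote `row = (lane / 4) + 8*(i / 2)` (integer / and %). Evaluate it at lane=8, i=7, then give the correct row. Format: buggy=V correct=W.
buggy=26 correct=10

`(lane / 4) + 8*(i / 2)`[8,7]->26
lane 8->8/4=2, 8 mod 4=0
i=7  r:2+8->10  c:2·0+1+8->9
row: 26 vs 10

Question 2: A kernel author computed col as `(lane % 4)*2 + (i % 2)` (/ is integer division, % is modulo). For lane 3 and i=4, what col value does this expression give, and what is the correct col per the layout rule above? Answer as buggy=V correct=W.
buggy=6 correct=14

`(lane % 4)*2 + (i % 2)`[3,4]→6
lane 3→3/4=0, 3 mod 4=3
i=4  r:0+0→0  c:2·3+0+8→14
col: 6 vs 14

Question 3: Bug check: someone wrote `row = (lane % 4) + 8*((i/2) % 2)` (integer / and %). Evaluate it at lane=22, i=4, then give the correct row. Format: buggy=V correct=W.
buggy=2 correct=5

`(lane % 4) + 8*((i/2) % 2)`[22,4]⇒2
L=22⇒gr=22>>2=5, th=22&3=2
[4]⇒row 5+0=5  col 2·2+0+8=12
row: 2 vs 5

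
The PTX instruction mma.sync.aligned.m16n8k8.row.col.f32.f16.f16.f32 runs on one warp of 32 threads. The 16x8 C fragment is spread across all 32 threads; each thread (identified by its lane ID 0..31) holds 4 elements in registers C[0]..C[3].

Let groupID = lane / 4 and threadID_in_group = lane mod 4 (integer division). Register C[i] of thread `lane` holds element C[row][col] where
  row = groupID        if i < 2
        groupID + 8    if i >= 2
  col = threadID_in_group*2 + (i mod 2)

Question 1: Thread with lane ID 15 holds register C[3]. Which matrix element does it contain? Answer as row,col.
11,7

15: g=3,t=3
[3] (3+8,3*2+1) = (11,7)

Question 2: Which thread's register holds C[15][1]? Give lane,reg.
r: 15->gid=7,r8=1  c: 1->tid=0,i&1=1
L=7*4+0=28  i=1*2+1=3

28,3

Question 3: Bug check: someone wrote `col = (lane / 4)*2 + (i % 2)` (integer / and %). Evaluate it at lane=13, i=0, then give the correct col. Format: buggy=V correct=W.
buggy=6 correct=2

`(lane / 4)*2 + (i % 2)`[13,0]->6
L=13->g=13>>2=3, t=13&3=1
[0]->row 3+0=3  col 1·2+0=2
col: 6 vs 2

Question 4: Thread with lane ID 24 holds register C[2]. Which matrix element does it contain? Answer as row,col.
14,0

lane 24: grp=6 (24/4), tig=0 (24%4)
i=2: r=6+8=14, c=0*2+0=0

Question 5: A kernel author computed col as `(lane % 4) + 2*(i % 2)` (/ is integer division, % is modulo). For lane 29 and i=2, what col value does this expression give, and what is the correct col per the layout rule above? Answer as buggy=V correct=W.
buggy=1 correct=2

`(lane % 4) + 2*(i % 2)`[29,2]->1
lane 29->29/4=7, 29 mod 4=1
i=2  r:7+8->15  c:2·1+0->2
col: 1 vs 2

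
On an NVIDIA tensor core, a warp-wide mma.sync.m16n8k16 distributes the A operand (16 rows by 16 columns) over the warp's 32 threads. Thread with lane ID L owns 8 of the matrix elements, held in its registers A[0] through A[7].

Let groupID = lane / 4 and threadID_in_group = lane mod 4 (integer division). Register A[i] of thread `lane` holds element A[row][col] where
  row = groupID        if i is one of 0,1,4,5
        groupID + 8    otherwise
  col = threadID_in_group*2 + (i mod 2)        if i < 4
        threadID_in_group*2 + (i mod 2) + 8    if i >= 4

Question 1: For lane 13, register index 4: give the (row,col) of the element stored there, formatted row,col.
3,10

lane 13⇒13/4=3, 13 mod 4=1
i=4  r:3+0⇒3  c:2·1+0+8⇒10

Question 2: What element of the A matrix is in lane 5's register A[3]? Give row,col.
9,3

5: grp=1,tig=1
[3] (1+8,1*2+1+0) = (9,3)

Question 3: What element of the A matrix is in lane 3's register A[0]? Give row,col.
lane 3->3/4=0, 3 mod 4=3
i=0  r:0+0->0  c:2·3+0+0->6

0,6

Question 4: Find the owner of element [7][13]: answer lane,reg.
30,5

r: 7->gid=7,r8=0  c: 13->c8=1,tid=2,i&1=1
L=7*4+2=30  i=1*4+0*2+1=5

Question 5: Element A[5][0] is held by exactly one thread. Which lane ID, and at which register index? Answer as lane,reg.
r=5→G=5,rhi=0  c=0→chi=0,T=0,p=0
L=5*4+0=20  i=0*4+0*2+0=0

20,0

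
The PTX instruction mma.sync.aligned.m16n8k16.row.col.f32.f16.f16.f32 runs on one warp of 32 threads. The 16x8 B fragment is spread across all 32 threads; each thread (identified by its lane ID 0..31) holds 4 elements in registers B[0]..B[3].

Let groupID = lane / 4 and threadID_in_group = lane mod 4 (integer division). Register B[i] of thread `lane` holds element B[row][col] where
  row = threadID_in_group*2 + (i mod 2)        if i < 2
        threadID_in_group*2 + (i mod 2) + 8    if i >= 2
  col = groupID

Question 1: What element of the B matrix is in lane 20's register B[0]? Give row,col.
0,5

lane 20⇒20/4=5, 20 mod 4=0
i=0  r:2·0+0+0⇒0  c:5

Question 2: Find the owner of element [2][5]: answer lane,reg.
21,0

c=5→G=5  r=2→rhi=0,T=1,p=0
L=5*4+1=21  i=0*2+0=0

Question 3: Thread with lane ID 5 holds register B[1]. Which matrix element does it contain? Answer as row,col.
3,1

5: gr=1,th=1
[1] (1*2+1+0,1) = (3,1)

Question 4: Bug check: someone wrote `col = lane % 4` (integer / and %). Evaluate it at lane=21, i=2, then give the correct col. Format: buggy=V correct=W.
`lane % 4`[21,2]→1
21: G=5,T=1
[2] (1*2+0+8,5) = (10,5)
col: 1 vs 5

buggy=1 correct=5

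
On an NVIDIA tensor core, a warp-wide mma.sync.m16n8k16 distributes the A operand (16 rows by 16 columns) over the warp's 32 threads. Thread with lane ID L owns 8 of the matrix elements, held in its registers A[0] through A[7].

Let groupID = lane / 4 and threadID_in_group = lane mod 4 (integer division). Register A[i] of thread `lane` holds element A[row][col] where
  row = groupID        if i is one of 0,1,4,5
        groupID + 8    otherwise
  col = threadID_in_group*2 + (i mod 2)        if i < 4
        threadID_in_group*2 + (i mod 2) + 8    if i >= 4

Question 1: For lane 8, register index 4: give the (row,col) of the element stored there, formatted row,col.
lane 8→8/4=2, 8 mod 4=0
i=4  r:2+0→2  c:2·0+0+8→8

2,8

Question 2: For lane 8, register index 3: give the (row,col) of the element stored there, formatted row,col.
10,1

8: gr=2,th=0
[3] (2+8,0*2+1+0) = (10,1)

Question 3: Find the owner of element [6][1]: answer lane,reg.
r=6→G=6,rhi=0  c=1→chi=0,T=0,p=1
L=6*4+0=24  i=0*4+0*2+1=1

24,1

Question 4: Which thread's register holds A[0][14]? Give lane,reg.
r=0→G=0,rhi=0  c=14→chi=1,T=3,p=0
L=0*4+3=3  i=1*4+0*2+0=4

3,4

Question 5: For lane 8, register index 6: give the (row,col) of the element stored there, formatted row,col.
lane 8: grp=2 (8/4), tig=0 (8%4)
i=6: r=2+8=10, c=0*2+0+8=8

10,8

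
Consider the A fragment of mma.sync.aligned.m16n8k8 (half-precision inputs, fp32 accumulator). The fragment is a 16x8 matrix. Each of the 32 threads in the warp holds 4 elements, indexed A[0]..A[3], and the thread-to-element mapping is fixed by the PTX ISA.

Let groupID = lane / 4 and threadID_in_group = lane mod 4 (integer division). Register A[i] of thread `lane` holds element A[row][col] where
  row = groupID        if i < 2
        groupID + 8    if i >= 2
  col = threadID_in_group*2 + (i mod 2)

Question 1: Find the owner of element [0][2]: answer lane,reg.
1,0

r:0=>grp=0,rB=0  c:2=>tig=1,lo=0
L=0*4+1=1  i=0*2+0=0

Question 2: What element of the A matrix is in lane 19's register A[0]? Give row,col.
19: gid=4,tid=3
[0] (4+0,3*2+0) = (4,6)

4,6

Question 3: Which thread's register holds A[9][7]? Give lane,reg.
r: 9->gid=1,r8=1  c: 7->tid=3,i&1=1
L=1*4+3=7  i=1*2+1=3

7,3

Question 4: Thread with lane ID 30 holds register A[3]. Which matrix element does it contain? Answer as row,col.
15,5

lane 30: gr=7 (30/4), th=2 (30%4)
i=3: r=7+8=15, c=2*2+1=5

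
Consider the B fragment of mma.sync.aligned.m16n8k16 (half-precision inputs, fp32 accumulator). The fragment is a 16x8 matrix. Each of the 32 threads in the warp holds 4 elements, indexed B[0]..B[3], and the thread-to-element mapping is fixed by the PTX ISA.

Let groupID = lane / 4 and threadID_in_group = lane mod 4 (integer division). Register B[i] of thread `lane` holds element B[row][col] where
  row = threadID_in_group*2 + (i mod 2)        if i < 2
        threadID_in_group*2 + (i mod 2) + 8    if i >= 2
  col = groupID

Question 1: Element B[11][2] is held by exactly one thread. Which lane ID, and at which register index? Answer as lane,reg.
c:2=>grp=2  r:11=>rB=1,tig=1,lo=1
L=2*4+1=9  i=1*2+1=3

9,3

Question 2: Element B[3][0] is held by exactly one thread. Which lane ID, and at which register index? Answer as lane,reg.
c: 0->gid=0  r: 3->r8=0,tid=1,i&1=1
L=0*4+1=1  i=0*2+1=1

1,1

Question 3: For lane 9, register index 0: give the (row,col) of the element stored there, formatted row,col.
lane 9: g=2 (9/4), t=1 (9%4)
i=0: r=1*2+0+0=2, c=g=2

2,2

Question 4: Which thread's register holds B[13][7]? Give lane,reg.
30,3

c=7→G=7  r=13→rhi=1,T=2,p=1
L=7*4+2=30  i=1*2+1=3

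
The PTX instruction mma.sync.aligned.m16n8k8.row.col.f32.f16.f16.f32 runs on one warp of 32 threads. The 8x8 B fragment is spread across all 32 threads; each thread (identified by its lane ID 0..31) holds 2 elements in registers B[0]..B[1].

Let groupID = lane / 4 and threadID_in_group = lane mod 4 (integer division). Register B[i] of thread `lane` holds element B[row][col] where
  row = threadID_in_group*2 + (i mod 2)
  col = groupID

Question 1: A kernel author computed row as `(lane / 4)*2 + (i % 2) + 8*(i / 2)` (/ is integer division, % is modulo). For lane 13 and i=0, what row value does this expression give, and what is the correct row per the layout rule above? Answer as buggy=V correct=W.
`(lane / 4)*2 + (i % 2) + 8*(i / 2)`[13,0]⇒6
13: gr=3,th=1
[0] (1*2+0,3) = (2,3)
row: 6 vs 2

buggy=6 correct=2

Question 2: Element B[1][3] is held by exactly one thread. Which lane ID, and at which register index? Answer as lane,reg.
c=3→G=3  r=1→T=0,p=1
L=3*4+0=12  i=1=1

12,1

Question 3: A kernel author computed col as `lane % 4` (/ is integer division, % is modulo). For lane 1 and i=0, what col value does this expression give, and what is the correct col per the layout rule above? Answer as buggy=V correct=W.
buggy=1 correct=0

`lane % 4`[1,0]=>1
L=1=>grp=1>>2=0, tig=1&3=1
[0]=>row 1·2+0=2  col grp=0
col: 1 vs 0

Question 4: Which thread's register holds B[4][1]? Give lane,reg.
6,0

c=1→G=1  r=4→T=2,p=0
L=1*4+2=6  i=0=0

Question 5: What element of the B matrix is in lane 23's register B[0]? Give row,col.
L=23->g=23>>2=5, t=23&3=3
[0]->row 3·2+0=6  col g=5

6,5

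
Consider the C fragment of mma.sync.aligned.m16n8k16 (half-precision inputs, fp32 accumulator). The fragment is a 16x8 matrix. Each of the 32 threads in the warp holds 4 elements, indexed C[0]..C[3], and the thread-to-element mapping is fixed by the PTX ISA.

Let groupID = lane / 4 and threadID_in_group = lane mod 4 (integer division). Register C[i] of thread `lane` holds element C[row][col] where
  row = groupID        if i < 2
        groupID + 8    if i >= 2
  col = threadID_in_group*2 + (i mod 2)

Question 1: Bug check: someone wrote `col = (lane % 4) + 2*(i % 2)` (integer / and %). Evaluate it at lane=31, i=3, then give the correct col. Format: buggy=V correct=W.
`(lane % 4) + 2*(i % 2)`[31,3]->5
31: gid=7,tid=3
[3] (7+8,3*2+1) = (15,7)
col: 5 vs 7

buggy=5 correct=7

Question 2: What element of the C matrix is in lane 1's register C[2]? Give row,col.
L=1->g=1>>2=0, t=1&3=1
[2]->row 0+8=8  col 1·2+0=2

8,2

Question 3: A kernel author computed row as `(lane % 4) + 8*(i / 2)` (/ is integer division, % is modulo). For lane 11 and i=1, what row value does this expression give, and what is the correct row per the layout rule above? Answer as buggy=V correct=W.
`(lane % 4) + 8*(i / 2)`[11,1]⇒3
L=11⇒gr=11>>2=2, th=11&3=3
[1]⇒row 2+0=2  col 3·2+1=7
row: 3 vs 2

buggy=3 correct=2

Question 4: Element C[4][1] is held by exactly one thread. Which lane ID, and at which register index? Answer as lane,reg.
16,1

r:4=>grp=4,rB=0  c:1=>tig=0,lo=1
L=4*4+0=16  i=0*2+1=1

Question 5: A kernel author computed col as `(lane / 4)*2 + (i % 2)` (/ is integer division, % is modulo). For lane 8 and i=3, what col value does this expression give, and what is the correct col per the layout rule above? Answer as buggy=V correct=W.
buggy=5 correct=1

`(lane / 4)*2 + (i % 2)`[8,3]→5
lane 8: G=2 (8/4), T=0 (8%4)
i=3: r=2+8=10, c=0*2+1=1
col: 5 vs 1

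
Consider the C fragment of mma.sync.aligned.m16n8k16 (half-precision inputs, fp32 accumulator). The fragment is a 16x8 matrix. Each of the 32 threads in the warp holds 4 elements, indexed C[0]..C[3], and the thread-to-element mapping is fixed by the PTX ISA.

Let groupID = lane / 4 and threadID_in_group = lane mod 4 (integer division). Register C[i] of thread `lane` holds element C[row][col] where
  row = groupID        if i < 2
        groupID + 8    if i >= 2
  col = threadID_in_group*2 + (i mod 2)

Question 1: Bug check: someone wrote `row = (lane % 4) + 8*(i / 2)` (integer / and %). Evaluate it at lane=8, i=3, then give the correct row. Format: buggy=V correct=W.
buggy=8 correct=10

`(lane % 4) + 8*(i / 2)`[8,3]=>8
L=8=>grp=8>>2=2, tig=8&3=0
[3]=>row 2+8=10  col 0·2+1=1
row: 8 vs 10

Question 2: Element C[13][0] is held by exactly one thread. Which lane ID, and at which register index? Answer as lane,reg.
r=13⇒gr=5,Rb=1  c=0⇒th=0,odd=0
L=5*4+0=20  i=1*2+0=2

20,2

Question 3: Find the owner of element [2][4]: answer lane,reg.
10,0

r=2->g=2,rb=0  c=4->t=2,b0=0
L=2*4+2=10  i=0*2+0=0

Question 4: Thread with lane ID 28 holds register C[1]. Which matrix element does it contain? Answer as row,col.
7,1

lane 28=>28/4=7, 28 mod 4=0
i=1  r:7+0=>7  c:2·0+1=>1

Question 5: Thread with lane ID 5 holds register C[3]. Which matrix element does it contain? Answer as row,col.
lane 5: grp=1 (5/4), tig=1 (5%4)
i=3: r=1+8=9, c=1*2+1=3

9,3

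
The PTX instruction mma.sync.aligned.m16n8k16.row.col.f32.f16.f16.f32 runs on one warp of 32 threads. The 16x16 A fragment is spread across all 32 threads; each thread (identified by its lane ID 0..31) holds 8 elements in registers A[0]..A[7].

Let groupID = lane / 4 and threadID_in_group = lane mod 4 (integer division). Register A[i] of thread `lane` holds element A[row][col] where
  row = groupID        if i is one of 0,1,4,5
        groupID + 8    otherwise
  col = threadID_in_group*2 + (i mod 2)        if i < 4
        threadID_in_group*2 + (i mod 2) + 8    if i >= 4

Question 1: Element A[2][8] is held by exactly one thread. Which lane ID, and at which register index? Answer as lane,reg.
r:2=>grp=2,rB=0  c:8=>cB=1,tig=0,lo=0
L=2*4+0=8  i=1*4+0*2+0=4

8,4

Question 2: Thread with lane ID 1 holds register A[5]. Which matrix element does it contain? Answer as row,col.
0,11

1: gr=0,th=1
[5] (0+0,1*2+1+8) = (0,11)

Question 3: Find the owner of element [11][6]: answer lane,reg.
r: 11->gid=3,r8=1  c: 6->c8=0,tid=3,i&1=0
L=3*4+3=15  i=0*4+1*2+0=2

15,2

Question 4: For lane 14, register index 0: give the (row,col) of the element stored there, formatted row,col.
lane 14→14/4=3, 14 mod 4=2
i=0  r:3+0→3  c:2·2+0+0→4

3,4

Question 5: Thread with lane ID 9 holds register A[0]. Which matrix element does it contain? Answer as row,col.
2,2

lane 9->9/4=2, 9 mod 4=1
i=0  r:2+0->2  c:2·1+0+0->2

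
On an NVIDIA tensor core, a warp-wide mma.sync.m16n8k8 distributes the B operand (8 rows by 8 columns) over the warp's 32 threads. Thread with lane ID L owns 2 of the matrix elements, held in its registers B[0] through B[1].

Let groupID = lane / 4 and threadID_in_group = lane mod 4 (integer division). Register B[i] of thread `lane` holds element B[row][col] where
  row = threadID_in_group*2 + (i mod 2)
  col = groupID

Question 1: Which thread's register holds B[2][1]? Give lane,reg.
c=1->g=1  r=2->t=1,b0=0
L=1*4+1=5  i=0=0

5,0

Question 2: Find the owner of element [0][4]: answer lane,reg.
16,0

c: 4->gid=4  r: 0->tid=0,i&1=0
L=4*4+0=16  i=0=0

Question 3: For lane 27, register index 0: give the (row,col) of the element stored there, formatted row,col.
L=27=>grp=27>>2=6, tig=27&3=3
[0]=>row 3·2+0=6  col grp=6

6,6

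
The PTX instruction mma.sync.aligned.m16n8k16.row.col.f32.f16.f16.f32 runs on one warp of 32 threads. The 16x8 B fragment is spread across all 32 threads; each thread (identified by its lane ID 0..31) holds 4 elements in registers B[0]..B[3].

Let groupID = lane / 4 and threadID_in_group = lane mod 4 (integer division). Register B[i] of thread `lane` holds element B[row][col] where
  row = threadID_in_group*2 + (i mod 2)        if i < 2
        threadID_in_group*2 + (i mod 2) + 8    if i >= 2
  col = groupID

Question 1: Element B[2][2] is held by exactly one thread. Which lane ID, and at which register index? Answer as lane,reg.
9,0

c: 2->gid=2  r: 2->r8=0,tid=1,i&1=0
L=2*4+1=9  i=0*2+0=0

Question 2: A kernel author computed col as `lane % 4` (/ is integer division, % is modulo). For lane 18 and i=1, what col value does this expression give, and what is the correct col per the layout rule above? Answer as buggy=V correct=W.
buggy=2 correct=4

`lane % 4`[18,1]⇒2
L=18⇒gr=18>>2=4, th=18&3=2
[1]⇒row 2·2+1+0=5  col gr=4
col: 2 vs 4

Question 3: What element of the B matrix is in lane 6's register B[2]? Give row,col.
lane 6: g=1 (6/4), t=2 (6%4)
i=2: r=2*2+0+8=12, c=g=1

12,1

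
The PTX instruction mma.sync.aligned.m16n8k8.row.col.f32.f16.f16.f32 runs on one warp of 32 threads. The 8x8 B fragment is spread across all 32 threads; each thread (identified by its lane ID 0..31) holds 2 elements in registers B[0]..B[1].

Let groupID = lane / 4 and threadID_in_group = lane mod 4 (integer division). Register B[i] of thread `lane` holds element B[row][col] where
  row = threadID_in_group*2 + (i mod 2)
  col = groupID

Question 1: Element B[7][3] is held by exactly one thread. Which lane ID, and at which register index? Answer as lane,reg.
15,1

c=3→G=3  r=7→T=3,p=1
L=3*4+3=15  i=1=1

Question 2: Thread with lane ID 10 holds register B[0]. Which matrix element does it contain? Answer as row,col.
lane 10: gr=2 (10/4), th=2 (10%4)
i=0: r=2*2+0=4, c=gr=2

4,2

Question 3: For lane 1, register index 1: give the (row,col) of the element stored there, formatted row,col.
lane 1->1/4=0, 1 mod 4=1
i=1  r:2·1+1->3  c:0

3,0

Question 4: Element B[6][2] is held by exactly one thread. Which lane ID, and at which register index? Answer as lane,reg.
11,0

c:2=>grp=2  r:6=>tig=3,lo=0
L=2*4+3=11  i=0=0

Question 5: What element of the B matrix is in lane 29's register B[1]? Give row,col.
L=29⇒gr=29>>2=7, th=29&3=1
[1]⇒row 1·2+1=3  col gr=7

3,7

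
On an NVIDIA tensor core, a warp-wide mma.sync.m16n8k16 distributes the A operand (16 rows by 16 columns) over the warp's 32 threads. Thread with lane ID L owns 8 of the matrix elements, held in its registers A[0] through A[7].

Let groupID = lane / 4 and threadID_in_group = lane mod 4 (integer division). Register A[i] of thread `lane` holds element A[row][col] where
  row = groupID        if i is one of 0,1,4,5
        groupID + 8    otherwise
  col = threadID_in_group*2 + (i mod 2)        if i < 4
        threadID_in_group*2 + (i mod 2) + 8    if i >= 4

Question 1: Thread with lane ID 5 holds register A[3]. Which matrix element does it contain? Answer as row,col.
9,3

lane 5: grp=1 (5/4), tig=1 (5%4)
i=3: r=1+8=9, c=1*2+1+0=3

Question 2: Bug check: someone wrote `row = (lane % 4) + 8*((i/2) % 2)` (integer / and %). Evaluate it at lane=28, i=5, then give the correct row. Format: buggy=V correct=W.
buggy=0 correct=7

`(lane % 4) + 8*((i/2) % 2)`[28,5]⇒0
lane 28⇒28/4=7, 28 mod 4=0
i=5  r:7+0⇒7  c:2·0+1+8⇒9
row: 0 vs 7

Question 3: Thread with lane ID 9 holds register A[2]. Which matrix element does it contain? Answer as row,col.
10,2

L=9⇒gr=9>>2=2, th=9&3=1
[2]⇒row 2+8=10  col 1·2+0+0=2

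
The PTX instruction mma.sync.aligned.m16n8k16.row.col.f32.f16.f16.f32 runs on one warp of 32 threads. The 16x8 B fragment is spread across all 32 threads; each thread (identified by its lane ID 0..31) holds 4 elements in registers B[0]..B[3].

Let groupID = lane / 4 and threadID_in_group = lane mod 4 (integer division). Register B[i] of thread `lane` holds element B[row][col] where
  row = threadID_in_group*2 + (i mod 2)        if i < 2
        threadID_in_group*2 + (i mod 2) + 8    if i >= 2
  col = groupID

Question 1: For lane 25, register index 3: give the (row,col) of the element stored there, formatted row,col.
11,6

L=25=>grp=25>>2=6, tig=25&3=1
[3]=>row 1·2+1+8=11  col grp=6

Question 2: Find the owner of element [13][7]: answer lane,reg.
30,3

c=7⇒gr=7  r=13⇒Rb=1,th=2,odd=1
L=7*4+2=30  i=1*2+1=3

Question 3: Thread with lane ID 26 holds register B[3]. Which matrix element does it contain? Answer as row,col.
13,6

lane 26→26/4=6, 26 mod 4=2
i=3  r:2·2+1+8→13  c:6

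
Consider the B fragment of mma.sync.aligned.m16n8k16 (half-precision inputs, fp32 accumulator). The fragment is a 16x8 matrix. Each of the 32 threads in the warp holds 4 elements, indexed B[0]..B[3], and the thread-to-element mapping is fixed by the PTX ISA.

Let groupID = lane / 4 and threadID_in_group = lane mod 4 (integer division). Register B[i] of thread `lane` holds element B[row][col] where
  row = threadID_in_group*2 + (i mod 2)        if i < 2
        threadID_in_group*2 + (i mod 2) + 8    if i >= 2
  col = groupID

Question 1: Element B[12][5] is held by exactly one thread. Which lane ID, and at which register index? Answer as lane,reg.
c=5→G=5  r=12→rhi=1,T=2,p=0
L=5*4+2=22  i=1*2+0=2

22,2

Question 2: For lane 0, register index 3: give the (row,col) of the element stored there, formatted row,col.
0: G=0,T=0
[3] (0*2+1+8,0) = (9,0)

9,0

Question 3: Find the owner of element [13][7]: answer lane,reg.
c=7->g=7  r=13->rb=1,t=2,b0=1
L=7*4+2=30  i=1*2+1=3

30,3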